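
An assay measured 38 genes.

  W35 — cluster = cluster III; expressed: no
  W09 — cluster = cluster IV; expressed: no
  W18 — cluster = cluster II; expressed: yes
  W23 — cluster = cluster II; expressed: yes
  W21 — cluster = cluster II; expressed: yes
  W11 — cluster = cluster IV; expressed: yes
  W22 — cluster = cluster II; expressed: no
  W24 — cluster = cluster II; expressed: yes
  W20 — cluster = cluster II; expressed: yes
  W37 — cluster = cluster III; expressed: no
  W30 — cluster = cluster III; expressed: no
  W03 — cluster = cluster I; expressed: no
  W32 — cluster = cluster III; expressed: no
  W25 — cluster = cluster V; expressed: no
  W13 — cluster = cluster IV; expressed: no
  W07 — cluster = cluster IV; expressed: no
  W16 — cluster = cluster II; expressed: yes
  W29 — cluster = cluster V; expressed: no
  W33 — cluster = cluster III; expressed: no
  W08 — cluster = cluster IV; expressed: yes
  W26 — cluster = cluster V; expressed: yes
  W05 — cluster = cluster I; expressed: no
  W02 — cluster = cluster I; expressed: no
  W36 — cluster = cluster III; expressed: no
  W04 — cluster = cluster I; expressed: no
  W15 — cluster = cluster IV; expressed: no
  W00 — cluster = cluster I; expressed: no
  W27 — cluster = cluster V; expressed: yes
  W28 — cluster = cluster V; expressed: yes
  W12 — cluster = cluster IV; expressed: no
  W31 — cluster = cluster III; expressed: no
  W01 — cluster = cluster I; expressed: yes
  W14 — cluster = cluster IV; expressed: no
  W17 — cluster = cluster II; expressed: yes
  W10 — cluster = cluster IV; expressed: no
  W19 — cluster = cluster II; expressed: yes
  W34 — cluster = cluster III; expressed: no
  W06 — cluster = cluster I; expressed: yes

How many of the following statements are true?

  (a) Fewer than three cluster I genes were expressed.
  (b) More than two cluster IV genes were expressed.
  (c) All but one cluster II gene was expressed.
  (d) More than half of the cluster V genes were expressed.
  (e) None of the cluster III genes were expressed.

(a) cluster I: |A| = 7, |A ∩ B| = 2; needs |A ∩ B| < 3 — true.
(b) cluster IV: |A| = 9, |A ∩ B| = 2; needs |A ∩ B| > 2 — false.
(c) cluster II: |A| = 9, |A ∩ B| = 8; needs |A ∖ B| = 1 — true.
(d) cluster V: |A| = 5, |A ∩ B| = 3; needs |A ∩ B| > |A ∖ B| — true.
(e) cluster III: |A| = 8, |A ∩ B| = 0; needs A ∩ B = ∅ (|A ∩ B| = 0) — true.

4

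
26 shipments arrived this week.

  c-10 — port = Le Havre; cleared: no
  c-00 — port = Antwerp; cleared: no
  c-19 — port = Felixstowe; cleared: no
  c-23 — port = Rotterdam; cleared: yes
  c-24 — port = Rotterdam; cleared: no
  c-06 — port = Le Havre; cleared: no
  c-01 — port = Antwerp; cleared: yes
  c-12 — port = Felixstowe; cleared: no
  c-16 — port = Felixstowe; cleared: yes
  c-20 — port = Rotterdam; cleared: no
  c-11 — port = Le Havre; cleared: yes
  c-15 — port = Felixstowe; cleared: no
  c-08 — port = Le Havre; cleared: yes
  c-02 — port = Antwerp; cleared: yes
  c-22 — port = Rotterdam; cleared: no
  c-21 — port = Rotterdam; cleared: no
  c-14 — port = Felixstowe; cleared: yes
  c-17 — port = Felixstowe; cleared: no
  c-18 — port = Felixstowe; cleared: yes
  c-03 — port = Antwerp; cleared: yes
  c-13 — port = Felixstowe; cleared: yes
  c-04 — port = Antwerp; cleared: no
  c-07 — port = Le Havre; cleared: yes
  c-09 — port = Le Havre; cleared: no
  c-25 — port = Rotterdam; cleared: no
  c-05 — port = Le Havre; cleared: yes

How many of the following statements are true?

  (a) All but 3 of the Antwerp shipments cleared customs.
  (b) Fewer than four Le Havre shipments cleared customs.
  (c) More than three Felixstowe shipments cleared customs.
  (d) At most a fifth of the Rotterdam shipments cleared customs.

(a) Antwerp: |A| = 5, |A ∩ B| = 3; needs |A ∖ B| = 3 — false.
(b) Le Havre: |A| = 7, |A ∩ B| = 4; needs |A ∩ B| < 4 — false.
(c) Felixstowe: |A| = 8, |A ∩ B| = 4; needs |A ∩ B| > 3 — true.
(d) Rotterdam: |A| = 6, |A ∩ B| = 1; needs |A ∩ B| / |A| ≤ 1/5 — true.

2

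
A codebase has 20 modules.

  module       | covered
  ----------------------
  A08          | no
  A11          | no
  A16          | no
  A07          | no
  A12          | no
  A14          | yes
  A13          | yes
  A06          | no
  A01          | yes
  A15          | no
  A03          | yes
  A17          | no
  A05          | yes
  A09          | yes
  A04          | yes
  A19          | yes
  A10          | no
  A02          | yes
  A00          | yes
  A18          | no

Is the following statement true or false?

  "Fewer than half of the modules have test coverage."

The determiner here denotes the relation: |A ∩ B| < |A ∖ B|.
|A| = 20, |A ∩ B| = 10, |A ∖ B| = 10.
10 = 10, so the statement is false.

False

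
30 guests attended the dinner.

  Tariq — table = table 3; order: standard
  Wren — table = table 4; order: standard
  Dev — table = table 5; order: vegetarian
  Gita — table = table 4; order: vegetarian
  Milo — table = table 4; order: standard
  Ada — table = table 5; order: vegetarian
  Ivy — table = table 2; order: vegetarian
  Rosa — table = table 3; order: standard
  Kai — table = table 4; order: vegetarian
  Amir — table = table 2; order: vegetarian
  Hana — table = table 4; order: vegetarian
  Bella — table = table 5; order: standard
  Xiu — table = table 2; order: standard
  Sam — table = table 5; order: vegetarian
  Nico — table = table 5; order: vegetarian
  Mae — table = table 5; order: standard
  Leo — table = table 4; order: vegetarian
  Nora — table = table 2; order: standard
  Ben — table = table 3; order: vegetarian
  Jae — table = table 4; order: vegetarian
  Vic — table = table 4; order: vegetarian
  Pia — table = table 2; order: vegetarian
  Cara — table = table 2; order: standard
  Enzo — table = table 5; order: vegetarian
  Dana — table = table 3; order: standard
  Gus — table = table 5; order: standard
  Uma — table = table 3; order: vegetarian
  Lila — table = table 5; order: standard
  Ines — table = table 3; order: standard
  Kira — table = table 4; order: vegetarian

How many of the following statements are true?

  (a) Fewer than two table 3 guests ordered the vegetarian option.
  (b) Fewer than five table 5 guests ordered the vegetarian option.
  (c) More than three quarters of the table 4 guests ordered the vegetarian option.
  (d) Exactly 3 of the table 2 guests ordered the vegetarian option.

2

(a) table 3: |A| = 6, |A ∩ B| = 2; needs |A ∩ B| < 2 — false.
(b) table 5: |A| = 9, |A ∩ B| = 5; needs |A ∩ B| < 5 — false.
(c) table 4: |A| = 9, |A ∩ B| = 7; needs |A ∩ B| / |A| > 3/4 — true.
(d) table 2: |A| = 6, |A ∩ B| = 3; needs |A ∩ B| = 3 — true.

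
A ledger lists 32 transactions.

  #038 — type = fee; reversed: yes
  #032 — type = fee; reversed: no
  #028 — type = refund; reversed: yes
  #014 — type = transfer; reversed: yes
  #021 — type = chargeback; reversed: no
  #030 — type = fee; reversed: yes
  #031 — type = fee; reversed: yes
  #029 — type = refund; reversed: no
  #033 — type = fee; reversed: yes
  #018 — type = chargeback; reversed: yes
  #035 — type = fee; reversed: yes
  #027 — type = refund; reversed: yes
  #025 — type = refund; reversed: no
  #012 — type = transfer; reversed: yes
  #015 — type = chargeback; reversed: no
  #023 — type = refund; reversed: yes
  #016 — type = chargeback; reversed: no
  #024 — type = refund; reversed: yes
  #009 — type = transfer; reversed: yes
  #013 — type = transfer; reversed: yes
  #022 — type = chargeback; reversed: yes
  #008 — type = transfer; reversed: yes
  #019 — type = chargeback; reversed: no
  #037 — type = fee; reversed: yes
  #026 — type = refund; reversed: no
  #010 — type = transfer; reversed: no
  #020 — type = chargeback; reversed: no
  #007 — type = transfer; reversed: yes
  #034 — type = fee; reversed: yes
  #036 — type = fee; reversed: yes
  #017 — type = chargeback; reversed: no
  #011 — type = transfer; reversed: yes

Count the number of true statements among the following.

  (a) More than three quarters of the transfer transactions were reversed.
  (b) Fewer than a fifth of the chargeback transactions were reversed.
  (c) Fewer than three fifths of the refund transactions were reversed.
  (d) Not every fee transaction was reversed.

3

(a) transfer: |A| = 8, |A ∩ B| = 7; needs |A ∩ B| / |A| > 3/4 — true.
(b) chargeback: |A| = 8, |A ∩ B| = 2; needs |A ∩ B| / |A| < 1/5 — false.
(c) refund: |A| = 7, |A ∩ B| = 4; needs |A ∩ B| / |A| < 3/5 — true.
(d) fee: |A| = 9, |A ∩ B| = 8; needs A ⊄ B (|A ∖ B| ≥ 1) — true.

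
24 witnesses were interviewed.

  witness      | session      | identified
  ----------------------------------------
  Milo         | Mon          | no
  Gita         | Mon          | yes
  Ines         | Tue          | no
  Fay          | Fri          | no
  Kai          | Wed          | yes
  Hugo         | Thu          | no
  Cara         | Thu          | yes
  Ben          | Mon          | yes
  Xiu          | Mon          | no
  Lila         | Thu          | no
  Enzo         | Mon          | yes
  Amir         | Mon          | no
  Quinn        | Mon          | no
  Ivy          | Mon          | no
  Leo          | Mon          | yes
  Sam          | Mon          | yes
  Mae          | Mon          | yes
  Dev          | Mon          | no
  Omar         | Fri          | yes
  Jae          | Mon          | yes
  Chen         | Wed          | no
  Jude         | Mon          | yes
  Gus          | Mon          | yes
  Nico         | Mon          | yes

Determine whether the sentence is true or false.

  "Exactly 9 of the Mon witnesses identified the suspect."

The determiner here denotes the relation: |A ∩ B| = 9.
|A| = 16, |A ∩ B| = 10, |A ∖ B| = 6.
|A ∩ B| = 10, so the statement is false.

False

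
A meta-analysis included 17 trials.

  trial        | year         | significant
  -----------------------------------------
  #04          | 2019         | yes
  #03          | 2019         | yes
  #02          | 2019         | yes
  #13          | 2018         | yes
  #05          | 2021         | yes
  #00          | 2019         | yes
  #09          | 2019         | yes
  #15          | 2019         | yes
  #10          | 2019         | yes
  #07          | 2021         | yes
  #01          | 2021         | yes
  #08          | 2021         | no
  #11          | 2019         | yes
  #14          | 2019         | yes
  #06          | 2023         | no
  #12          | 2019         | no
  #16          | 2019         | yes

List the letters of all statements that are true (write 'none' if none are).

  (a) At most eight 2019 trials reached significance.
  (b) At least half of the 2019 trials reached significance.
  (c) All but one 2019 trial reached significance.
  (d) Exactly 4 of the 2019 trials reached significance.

|A| = 11, |A ∩ B| = 10, |A ∖ B| = 1.
(a) |A ∩ B| ≤ 8: fails.
(b) |A ∩ B| ≥ |A ∖ B|: holds.
(c) |A ∖ B| = 1: holds.
(d) |A ∩ B| = 4: fails.

(b), (c)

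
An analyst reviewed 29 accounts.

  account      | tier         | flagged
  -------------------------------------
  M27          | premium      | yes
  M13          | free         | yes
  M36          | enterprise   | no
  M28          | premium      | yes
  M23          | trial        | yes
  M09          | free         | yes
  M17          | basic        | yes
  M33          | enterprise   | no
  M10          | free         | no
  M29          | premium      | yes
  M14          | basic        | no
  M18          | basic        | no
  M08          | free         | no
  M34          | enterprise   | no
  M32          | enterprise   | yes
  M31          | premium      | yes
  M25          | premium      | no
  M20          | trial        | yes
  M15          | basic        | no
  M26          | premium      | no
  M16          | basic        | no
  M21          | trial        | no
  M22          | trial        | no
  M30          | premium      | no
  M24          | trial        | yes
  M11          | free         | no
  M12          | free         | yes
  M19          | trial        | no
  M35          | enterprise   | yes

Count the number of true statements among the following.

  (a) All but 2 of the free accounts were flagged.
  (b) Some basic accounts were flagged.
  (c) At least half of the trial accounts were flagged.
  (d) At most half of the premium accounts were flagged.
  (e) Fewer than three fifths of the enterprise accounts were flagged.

(a) free: |A| = 6, |A ∩ B| = 3; needs |A ∖ B| = 2 — false.
(b) basic: |A| = 5, |A ∩ B| = 1; needs A ∩ B ≠ ∅ (|A ∩ B| ≥ 1) — true.
(c) trial: |A| = 6, |A ∩ B| = 3; needs |A ∩ B| ≥ |A ∖ B| — true.
(d) premium: |A| = 7, |A ∩ B| = 4; needs |A ∩ B| ≤ |A ∖ B| — false.
(e) enterprise: |A| = 5, |A ∩ B| = 2; needs |A ∩ B| / |A| < 3/5 — true.

3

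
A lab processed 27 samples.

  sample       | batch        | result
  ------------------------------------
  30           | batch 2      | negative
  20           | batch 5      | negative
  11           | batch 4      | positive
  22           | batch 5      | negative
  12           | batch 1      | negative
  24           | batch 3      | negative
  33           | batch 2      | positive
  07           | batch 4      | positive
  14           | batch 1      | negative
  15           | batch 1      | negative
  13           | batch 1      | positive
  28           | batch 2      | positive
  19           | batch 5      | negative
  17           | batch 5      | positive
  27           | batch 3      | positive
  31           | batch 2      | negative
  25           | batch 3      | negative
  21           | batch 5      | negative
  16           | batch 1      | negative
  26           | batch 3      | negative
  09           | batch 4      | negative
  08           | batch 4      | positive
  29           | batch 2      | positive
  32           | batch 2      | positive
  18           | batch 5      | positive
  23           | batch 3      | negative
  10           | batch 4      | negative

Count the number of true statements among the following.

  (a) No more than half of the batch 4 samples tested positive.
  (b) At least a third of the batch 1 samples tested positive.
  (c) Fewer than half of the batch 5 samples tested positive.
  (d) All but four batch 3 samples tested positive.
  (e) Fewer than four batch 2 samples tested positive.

2

(a) batch 4: |A| = 5, |A ∩ B| = 3; needs |A ∩ B| ≤ |A ∖ B| — false.
(b) batch 1: |A| = 5, |A ∩ B| = 1; needs |A ∩ B| / |A| ≥ 1/3 — false.
(c) batch 5: |A| = 6, |A ∩ B| = 2; needs |A ∩ B| < |A ∖ B| — true.
(d) batch 3: |A| = 5, |A ∩ B| = 1; needs |A ∖ B| = 4 — true.
(e) batch 2: |A| = 6, |A ∩ B| = 4; needs |A ∩ B| < 4 — false.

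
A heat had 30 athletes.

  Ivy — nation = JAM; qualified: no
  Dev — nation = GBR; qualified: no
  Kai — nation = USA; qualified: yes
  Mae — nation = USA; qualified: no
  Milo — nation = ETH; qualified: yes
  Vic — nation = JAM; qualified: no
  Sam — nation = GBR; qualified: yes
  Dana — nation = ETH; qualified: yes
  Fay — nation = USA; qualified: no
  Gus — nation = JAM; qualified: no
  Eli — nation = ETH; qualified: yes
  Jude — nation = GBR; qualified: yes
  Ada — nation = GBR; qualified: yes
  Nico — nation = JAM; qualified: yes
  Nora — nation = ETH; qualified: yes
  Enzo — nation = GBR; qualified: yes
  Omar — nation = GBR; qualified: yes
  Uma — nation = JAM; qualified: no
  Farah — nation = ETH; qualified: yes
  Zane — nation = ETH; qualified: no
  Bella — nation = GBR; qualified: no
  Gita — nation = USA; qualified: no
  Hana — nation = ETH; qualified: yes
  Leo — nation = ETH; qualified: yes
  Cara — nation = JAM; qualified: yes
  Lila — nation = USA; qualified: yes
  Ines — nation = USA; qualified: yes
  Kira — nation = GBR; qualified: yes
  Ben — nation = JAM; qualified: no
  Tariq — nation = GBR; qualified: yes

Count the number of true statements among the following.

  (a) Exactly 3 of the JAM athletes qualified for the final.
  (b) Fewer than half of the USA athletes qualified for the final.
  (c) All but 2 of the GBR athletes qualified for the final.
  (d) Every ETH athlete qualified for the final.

1

(a) JAM: |A| = 7, |A ∩ B| = 2; needs |A ∩ B| = 3 — false.
(b) USA: |A| = 6, |A ∩ B| = 3; needs |A ∩ B| < |A ∖ B| — false.
(c) GBR: |A| = 9, |A ∩ B| = 7; needs |A ∖ B| = 2 — true.
(d) ETH: |A| = 8, |A ∩ B| = 7; needs A ⊆ B, i.e. every element of A is in B (|A ∖ B| = 0) — false.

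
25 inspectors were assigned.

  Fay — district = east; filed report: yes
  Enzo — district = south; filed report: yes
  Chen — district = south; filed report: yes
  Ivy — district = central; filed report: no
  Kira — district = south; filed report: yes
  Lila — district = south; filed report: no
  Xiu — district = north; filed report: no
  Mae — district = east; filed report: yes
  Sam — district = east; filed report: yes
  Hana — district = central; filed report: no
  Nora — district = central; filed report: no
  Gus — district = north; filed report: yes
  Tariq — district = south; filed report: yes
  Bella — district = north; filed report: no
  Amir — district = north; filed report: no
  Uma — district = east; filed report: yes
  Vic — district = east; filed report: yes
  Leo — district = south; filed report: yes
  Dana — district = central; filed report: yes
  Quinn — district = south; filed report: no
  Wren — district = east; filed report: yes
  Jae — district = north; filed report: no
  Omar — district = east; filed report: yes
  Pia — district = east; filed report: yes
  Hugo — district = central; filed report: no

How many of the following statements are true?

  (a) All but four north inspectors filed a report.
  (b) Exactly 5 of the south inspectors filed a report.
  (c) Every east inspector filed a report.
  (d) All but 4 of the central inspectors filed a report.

(a) north: |A| = 5, |A ∩ B| = 1; needs |A ∖ B| = 4 — true.
(b) south: |A| = 7, |A ∩ B| = 5; needs |A ∩ B| = 5 — true.
(c) east: |A| = 8, |A ∩ B| = 8; needs A ⊆ B, i.e. every element of A is in B (|A ∖ B| = 0) — true.
(d) central: |A| = 5, |A ∩ B| = 1; needs |A ∖ B| = 4 — true.

4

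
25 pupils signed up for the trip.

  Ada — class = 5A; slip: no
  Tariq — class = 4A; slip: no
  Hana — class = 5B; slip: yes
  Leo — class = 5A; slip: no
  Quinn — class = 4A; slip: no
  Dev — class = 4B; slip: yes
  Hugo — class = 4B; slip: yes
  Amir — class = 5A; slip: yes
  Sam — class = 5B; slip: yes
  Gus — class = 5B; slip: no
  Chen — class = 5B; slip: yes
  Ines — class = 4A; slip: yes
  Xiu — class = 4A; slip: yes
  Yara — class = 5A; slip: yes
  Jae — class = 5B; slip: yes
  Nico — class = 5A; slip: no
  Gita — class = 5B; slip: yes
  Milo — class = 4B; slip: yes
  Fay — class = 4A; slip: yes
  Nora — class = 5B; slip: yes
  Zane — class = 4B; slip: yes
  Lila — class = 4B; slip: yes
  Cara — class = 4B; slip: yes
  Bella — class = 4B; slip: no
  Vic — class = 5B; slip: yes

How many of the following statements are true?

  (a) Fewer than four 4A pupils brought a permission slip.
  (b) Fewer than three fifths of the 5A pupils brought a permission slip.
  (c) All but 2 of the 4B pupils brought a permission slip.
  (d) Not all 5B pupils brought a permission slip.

3

(a) 4A: |A| = 5, |A ∩ B| = 3; needs |A ∩ B| < 4 — true.
(b) 5A: |A| = 5, |A ∩ B| = 2; needs |A ∩ B| / |A| < 3/5 — true.
(c) 4B: |A| = 7, |A ∩ B| = 6; needs |A ∖ B| = 2 — false.
(d) 5B: |A| = 8, |A ∩ B| = 7; needs A ⊄ B (|A ∖ B| ≥ 1) — true.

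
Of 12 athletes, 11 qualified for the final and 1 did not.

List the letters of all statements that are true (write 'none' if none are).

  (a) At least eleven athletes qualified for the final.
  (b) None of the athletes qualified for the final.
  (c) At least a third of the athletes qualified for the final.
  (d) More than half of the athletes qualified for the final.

(a), (c), (d)

|A| = 12, |A ∩ B| = 11, |A ∖ B| = 1.
(a) |A ∩ B| ≥ 11: holds.
(b) A ∩ B = ∅ (|A ∩ B| = 0): fails.
(c) |A ∩ B| / |A| ≥ 1/3: holds.
(d) |A ∩ B| > |A ∖ B|: holds.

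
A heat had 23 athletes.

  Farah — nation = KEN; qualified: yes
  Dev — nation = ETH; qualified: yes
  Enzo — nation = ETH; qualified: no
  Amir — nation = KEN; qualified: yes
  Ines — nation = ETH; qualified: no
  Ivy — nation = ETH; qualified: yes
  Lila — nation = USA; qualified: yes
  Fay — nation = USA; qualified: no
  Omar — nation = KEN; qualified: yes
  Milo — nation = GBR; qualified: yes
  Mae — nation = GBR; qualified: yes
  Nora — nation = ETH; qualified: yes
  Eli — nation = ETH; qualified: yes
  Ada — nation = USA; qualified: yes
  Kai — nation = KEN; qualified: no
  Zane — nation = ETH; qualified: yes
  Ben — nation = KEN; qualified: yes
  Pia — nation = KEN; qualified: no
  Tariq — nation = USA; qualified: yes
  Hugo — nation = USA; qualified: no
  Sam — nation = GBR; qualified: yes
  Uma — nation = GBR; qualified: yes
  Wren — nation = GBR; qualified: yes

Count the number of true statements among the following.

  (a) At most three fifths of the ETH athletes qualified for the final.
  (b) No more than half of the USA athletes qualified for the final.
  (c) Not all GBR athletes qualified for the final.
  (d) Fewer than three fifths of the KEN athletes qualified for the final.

(a) ETH: |A| = 7, |A ∩ B| = 5; needs |A ∩ B| / |A| ≤ 3/5 — false.
(b) USA: |A| = 5, |A ∩ B| = 3; needs |A ∩ B| ≤ |A ∖ B| — false.
(c) GBR: |A| = 5, |A ∩ B| = 5; needs A ⊄ B (|A ∖ B| ≥ 1) — false.
(d) KEN: |A| = 6, |A ∩ B| = 4; needs |A ∩ B| / |A| < 3/5 — false.

0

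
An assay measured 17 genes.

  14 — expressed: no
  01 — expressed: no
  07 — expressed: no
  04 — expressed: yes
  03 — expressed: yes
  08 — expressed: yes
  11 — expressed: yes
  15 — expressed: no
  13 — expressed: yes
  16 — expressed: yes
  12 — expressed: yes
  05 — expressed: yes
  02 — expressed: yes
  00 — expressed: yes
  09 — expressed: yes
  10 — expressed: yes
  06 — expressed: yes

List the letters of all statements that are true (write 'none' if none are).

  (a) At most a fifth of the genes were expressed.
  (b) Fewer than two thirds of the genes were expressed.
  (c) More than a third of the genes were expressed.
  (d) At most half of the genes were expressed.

(c)

|A| = 17, |A ∩ B| = 13, |A ∖ B| = 4.
(a) |A ∩ B| / |A| ≤ 1/5: fails.
(b) |A ∩ B| / |A| < 2/3: fails.
(c) |A ∩ B| / |A| > 1/3: holds.
(d) |A ∩ B| ≤ |A ∖ B|: fails.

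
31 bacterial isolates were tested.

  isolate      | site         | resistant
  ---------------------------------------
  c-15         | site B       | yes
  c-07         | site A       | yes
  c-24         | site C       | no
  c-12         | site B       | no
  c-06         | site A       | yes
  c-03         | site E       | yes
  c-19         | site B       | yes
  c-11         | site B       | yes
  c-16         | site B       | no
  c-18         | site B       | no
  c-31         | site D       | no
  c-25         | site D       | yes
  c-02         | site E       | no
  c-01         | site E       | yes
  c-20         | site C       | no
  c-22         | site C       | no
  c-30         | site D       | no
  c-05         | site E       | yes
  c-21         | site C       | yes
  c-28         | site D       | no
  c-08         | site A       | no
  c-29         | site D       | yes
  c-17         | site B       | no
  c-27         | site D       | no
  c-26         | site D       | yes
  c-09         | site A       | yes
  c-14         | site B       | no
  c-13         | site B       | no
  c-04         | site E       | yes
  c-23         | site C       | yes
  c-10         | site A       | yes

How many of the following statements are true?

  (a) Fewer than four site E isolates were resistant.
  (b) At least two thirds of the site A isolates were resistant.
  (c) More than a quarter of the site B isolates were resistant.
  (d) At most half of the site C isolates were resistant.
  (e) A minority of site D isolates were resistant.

(a) site E: |A| = 5, |A ∩ B| = 4; needs |A ∩ B| < 4 — false.
(b) site A: |A| = 5, |A ∩ B| = 4; needs |A ∩ B| / |A| ≥ 2/3 — true.
(c) site B: |A| = 9, |A ∩ B| = 3; needs |A ∩ B| / |A| > 1/4 — true.
(d) site C: |A| = 5, |A ∩ B| = 2; needs |A ∩ B| ≤ |A ∖ B| — true.
(e) site D: |A| = 7, |A ∩ B| = 3; needs |A ∩ B| < |A ∖ B| — true.

4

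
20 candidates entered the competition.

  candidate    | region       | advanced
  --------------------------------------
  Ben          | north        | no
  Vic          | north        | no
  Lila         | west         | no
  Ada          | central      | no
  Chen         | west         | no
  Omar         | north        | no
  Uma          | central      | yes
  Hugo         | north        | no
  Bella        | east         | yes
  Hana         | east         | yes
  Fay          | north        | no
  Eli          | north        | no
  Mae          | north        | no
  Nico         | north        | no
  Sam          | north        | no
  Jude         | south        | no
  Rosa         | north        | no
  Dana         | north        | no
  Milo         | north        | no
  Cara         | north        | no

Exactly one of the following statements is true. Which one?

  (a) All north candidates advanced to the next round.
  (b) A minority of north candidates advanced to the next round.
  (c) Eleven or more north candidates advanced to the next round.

|A| = 13, |A ∩ B| = 0, |A ∖ B| = 13.
(a) requires A ⊆ B, i.e. every element of A is in B (|A ∖ B| = 0): false.
(b) requires |A ∩ B| < |A ∖ B|: true.
(c) requires |A ∩ B| ≥ 11: false.

(b)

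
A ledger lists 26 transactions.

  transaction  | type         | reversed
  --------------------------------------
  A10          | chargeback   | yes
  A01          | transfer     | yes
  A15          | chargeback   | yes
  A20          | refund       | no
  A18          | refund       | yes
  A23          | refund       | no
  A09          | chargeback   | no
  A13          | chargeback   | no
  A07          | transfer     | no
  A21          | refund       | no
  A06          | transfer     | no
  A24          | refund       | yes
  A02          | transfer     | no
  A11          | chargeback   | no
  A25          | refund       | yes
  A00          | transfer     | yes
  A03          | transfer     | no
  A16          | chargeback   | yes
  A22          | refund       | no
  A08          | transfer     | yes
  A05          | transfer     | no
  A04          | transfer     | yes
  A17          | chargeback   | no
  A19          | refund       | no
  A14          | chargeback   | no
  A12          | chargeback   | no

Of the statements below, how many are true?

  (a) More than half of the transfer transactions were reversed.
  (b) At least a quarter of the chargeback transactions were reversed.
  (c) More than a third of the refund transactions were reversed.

2

(a) transfer: |A| = 9, |A ∩ B| = 4; needs |A ∩ B| > |A ∖ B| — false.
(b) chargeback: |A| = 9, |A ∩ B| = 3; needs |A ∩ B| / |A| ≥ 1/4 — true.
(c) refund: |A| = 8, |A ∩ B| = 3; needs |A ∩ B| / |A| > 1/3 — true.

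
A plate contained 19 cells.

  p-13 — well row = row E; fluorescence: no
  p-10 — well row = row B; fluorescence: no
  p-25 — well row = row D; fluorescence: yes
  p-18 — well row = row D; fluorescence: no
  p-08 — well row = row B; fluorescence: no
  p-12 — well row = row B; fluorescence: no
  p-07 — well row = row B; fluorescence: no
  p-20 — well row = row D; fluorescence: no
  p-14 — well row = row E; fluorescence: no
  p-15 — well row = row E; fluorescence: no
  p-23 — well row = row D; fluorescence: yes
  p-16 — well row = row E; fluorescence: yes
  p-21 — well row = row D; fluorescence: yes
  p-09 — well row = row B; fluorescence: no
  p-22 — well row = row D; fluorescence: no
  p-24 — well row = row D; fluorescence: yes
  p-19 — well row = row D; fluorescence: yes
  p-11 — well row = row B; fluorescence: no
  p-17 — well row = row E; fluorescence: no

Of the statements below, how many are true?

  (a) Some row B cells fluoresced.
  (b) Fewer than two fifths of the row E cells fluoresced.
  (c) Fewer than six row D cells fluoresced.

(a) row B: |A| = 6, |A ∩ B| = 0; needs A ∩ B ≠ ∅ (|A ∩ B| ≥ 1) — false.
(b) row E: |A| = 5, |A ∩ B| = 1; needs |A ∩ B| / |A| < 2/5 — true.
(c) row D: |A| = 8, |A ∩ B| = 5; needs |A ∩ B| < 6 — true.

2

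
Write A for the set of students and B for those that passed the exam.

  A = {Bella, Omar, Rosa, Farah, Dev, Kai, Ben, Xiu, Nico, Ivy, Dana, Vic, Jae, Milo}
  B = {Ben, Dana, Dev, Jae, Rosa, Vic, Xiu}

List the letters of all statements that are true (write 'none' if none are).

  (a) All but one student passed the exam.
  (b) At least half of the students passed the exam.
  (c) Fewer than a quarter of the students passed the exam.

|A| = 14, |A ∩ B| = 7, |A ∖ B| = 7.
(a) |A ∖ B| = 1: fails.
(b) |A ∩ B| ≥ |A ∖ B|: holds.
(c) |A ∩ B| / |A| < 1/4: fails.

(b)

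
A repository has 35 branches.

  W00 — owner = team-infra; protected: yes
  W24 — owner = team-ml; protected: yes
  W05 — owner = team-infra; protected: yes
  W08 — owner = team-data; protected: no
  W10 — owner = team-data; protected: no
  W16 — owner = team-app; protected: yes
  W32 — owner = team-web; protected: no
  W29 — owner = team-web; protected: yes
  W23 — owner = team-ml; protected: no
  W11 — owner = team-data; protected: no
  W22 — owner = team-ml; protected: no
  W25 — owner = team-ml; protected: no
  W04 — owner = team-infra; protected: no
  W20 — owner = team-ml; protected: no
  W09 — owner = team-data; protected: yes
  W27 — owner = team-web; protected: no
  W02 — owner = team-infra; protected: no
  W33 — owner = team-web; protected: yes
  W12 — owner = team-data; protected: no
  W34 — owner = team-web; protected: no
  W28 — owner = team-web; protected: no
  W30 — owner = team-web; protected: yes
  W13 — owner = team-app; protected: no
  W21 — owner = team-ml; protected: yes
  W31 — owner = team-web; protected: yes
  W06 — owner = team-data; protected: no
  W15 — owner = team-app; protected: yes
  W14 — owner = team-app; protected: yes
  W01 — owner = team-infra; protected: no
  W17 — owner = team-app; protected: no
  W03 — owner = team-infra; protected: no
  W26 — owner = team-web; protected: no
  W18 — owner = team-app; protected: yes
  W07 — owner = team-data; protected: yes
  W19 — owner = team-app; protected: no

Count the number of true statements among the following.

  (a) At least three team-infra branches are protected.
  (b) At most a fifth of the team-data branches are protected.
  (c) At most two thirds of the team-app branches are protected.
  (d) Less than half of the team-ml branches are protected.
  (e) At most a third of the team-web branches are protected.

2

(a) team-infra: |A| = 6, |A ∩ B| = 2; needs |A ∩ B| ≥ 3 — false.
(b) team-data: |A| = 7, |A ∩ B| = 2; needs |A ∩ B| / |A| ≤ 1/5 — false.
(c) team-app: |A| = 7, |A ∩ B| = 4; needs |A ∩ B| / |A| ≤ 2/3 — true.
(d) team-ml: |A| = 6, |A ∩ B| = 2; needs |A ∩ B| < |A ∖ B| — true.
(e) team-web: |A| = 9, |A ∩ B| = 4; needs |A ∩ B| / |A| ≤ 1/3 — false.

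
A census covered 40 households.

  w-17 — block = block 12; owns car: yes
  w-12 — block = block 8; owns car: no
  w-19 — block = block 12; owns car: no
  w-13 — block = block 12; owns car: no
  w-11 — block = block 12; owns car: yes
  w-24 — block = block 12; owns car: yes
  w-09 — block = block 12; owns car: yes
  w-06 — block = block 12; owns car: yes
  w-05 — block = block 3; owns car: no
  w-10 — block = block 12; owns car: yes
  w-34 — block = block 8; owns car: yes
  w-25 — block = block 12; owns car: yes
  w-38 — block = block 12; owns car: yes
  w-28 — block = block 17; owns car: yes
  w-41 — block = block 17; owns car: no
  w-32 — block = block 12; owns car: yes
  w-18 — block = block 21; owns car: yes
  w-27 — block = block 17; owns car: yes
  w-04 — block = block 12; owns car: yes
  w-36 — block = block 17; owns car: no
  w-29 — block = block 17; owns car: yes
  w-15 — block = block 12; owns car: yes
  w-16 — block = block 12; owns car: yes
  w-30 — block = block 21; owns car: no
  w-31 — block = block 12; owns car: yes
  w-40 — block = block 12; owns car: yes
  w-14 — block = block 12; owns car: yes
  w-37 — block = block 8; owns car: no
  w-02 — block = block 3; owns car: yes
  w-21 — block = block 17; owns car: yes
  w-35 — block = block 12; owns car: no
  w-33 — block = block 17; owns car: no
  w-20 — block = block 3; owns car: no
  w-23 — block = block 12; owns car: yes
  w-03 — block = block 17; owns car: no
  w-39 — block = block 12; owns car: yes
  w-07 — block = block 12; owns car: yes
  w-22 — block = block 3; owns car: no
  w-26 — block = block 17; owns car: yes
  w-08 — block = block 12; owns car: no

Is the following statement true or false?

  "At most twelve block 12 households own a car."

False

The determiner here denotes the relation: |A ∩ B| ≤ 12.
|A| = 22, |A ∩ B| = 18, |A ∖ B| = 4.
|A ∩ B| = 18, so the statement is false.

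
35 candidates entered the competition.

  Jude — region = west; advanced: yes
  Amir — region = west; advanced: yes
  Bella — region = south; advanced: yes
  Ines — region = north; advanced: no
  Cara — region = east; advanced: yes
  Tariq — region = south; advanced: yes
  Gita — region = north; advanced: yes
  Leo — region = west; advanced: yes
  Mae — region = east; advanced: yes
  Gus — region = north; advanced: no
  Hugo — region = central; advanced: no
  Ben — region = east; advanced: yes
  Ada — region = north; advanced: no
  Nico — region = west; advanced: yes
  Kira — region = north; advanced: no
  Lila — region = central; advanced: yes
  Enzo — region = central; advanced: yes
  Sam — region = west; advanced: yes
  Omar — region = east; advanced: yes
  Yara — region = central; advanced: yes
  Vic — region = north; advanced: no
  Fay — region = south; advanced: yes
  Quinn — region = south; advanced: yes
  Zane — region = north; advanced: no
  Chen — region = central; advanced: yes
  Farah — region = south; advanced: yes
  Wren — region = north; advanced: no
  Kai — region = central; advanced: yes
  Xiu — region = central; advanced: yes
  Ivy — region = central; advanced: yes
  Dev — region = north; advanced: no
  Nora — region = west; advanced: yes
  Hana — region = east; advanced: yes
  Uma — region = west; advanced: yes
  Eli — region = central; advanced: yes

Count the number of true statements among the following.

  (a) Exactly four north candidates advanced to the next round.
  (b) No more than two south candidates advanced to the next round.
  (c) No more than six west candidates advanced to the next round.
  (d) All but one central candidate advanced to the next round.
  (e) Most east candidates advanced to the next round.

(a) north: |A| = 9, |A ∩ B| = 1; needs |A ∩ B| = 4 — false.
(b) south: |A| = 5, |A ∩ B| = 5; needs |A ∩ B| ≤ 2 — false.
(c) west: |A| = 7, |A ∩ B| = 7; needs |A ∩ B| ≤ 6 — false.
(d) central: |A| = 9, |A ∩ B| = 8; needs |A ∖ B| = 1 — true.
(e) east: |A| = 5, |A ∩ B| = 5; needs |A ∩ B| > |A ∖ B| — true.

2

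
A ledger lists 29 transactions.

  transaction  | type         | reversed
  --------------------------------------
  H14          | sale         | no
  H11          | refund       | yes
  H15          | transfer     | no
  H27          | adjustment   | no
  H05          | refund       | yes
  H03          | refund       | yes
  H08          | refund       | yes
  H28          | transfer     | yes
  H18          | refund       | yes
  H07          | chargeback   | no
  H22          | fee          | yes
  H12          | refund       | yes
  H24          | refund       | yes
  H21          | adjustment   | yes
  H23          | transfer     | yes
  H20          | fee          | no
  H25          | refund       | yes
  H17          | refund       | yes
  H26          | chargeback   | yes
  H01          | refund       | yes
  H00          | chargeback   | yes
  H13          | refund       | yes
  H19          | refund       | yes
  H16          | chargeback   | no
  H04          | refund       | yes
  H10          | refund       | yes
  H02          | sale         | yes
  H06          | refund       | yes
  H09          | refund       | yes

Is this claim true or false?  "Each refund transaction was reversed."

True

The determiner here denotes the relation: A ⊆ B, i.e. every element of A is in B (|A ∖ B| = 0).
|A| = 16, |A ∩ B| = 16, |A ∖ B| = 0.
So the statement is true.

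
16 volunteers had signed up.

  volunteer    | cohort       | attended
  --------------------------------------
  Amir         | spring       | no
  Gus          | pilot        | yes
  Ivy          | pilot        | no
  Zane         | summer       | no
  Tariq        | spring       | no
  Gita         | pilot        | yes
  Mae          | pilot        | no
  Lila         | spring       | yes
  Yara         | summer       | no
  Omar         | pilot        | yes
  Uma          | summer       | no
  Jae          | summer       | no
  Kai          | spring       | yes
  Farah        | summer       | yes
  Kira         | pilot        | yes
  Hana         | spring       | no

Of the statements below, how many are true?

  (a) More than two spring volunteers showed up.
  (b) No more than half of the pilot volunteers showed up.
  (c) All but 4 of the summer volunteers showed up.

1

(a) spring: |A| = 5, |A ∩ B| = 2; needs |A ∩ B| > 2 — false.
(b) pilot: |A| = 6, |A ∩ B| = 4; needs |A ∩ B| ≤ |A ∖ B| — false.
(c) summer: |A| = 5, |A ∩ B| = 1; needs |A ∖ B| = 4 — true.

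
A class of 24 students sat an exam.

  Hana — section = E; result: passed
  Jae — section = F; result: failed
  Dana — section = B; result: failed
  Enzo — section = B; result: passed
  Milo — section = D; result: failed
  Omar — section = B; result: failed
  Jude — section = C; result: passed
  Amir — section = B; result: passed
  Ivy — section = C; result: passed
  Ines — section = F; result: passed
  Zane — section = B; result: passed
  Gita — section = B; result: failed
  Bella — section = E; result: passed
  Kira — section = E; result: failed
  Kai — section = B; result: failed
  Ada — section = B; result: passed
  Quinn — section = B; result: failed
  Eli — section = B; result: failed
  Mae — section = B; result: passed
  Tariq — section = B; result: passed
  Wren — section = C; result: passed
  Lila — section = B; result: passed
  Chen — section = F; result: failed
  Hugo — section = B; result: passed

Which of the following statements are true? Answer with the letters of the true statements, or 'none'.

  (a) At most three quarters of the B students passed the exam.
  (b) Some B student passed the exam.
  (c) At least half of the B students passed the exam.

(a), (b), (c)

|A| = 14, |A ∩ B| = 8, |A ∖ B| = 6.
(a) |A ∩ B| / |A| ≤ 3/4: holds.
(b) A ∩ B ≠ ∅ (|A ∩ B| ≥ 1): holds.
(c) |A ∩ B| ≥ |A ∖ B|: holds.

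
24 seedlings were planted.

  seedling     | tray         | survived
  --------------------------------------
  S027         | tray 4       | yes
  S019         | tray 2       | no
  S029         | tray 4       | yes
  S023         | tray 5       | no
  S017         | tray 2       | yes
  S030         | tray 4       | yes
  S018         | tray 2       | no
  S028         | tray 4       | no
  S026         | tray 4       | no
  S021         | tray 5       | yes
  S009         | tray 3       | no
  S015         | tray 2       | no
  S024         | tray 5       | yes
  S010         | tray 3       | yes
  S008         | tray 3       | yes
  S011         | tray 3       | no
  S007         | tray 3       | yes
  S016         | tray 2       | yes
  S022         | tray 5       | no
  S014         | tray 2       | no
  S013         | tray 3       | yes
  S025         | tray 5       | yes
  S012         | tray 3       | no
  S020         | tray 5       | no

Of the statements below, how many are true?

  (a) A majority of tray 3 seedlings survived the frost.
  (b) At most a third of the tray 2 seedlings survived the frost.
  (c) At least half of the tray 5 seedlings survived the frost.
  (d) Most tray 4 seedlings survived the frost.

4

(a) tray 3: |A| = 7, |A ∩ B| = 4; needs |A ∩ B| > |A ∖ B| — true.
(b) tray 2: |A| = 6, |A ∩ B| = 2; needs |A ∩ B| / |A| ≤ 1/3 — true.
(c) tray 5: |A| = 6, |A ∩ B| = 3; needs |A ∩ B| ≥ |A ∖ B| — true.
(d) tray 4: |A| = 5, |A ∩ B| = 3; needs |A ∩ B| > |A ∖ B| — true.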